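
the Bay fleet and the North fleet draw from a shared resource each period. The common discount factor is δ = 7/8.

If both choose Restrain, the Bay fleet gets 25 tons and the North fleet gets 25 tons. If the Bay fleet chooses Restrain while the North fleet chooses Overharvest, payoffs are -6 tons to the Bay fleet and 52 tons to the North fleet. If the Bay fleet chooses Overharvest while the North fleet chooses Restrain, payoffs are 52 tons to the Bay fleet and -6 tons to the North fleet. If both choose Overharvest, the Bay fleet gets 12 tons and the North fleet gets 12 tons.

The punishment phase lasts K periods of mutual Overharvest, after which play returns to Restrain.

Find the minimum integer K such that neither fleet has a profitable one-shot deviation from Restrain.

3

Need Σ_{k=1}^{K} δ^k ≥ (52−25)/(25−12) = 2.0769 at δ = 7/8.
At K = 2 the sum is 1.6406 < 2.0769; at K = 3 it is 2.3105 ≥ 2.0769.
So the minimum punishment length is K = 3.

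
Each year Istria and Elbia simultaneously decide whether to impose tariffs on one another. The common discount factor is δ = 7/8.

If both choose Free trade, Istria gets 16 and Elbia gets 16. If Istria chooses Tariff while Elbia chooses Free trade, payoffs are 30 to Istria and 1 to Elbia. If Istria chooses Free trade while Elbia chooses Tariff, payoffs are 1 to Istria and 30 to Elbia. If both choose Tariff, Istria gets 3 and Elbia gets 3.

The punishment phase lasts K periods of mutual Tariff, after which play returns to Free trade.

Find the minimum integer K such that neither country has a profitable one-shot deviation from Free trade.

IC: δ(1−δ^K)/(1−δ) ≥ (30−16)/(16−3) = 14/13.
With δ = 7/8: need 1 − δ^K ≥ 14/13·(1−7/8)/(7/8), i.e. δ^K ≤ 0.8462.
Since (7/8)^1 = 0.8750 and (7/8)^2 = 0.7656, the smallest such K is 2.

2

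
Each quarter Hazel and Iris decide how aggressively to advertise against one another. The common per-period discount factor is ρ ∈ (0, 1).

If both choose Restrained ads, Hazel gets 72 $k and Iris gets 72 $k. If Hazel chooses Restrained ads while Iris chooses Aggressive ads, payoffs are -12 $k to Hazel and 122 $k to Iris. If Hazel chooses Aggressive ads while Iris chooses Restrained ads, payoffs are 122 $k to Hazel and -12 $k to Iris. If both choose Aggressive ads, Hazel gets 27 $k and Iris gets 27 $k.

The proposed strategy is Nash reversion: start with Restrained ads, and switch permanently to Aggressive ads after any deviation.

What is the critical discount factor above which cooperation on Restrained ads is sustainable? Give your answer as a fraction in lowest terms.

Cooperation forever yields 72 each period: 72/(1−ρ).
Deviating yields 122 once, then 27 forever: 122 + 27ρ/(1−ρ).
No profitable deviation requires 72/(1−ρ) ≥ 122 + 27ρ/(1−ρ).
Multiplying by (1−ρ): 72 ≥ 122(1−ρ) + 27ρ = 122 − 95ρ.
So 95ρ ≥ 50, i.e. ρ ≥ 50/95 = 10/19.

10/19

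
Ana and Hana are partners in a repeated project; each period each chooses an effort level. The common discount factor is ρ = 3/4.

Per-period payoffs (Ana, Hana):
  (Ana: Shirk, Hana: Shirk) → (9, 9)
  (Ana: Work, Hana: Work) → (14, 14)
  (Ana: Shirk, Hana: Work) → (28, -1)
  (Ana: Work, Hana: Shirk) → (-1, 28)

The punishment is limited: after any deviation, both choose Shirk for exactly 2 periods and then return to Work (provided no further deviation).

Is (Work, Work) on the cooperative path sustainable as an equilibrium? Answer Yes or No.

Comparing payoff streams over the 3 periods until play realigns: cooperate → 14(1+ρ+…+ρ^2); deviate → 28 + 9(ρ+…+ρ^2).
Cooperation is sustained iff (14−9)(ρ+…+ρ^2) ≥ 28−14.
ρ+…+ρ^2 = 3/4·(1−(3/4)^2)/(1−3/4) = 1.3125, and (28−14)/(14−9) = 2.8000.
1.3125 < 2.8000, so cooperation is not sustainable.

No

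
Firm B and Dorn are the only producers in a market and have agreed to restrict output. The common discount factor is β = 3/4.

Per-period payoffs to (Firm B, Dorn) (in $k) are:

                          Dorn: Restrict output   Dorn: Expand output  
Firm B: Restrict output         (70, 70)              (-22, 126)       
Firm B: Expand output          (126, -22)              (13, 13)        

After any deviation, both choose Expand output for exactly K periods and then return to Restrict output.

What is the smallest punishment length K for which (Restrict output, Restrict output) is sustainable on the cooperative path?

2

Need Σ_{k=1}^{K} β^k ≥ (126−70)/(70−13) = 0.9825 at β = 3/4.
At K = 1 the sum is 0.7500 < 0.9825; at K = 2 it is 1.3125 ≥ 0.9825.
So the minimum punishment length is K = 2.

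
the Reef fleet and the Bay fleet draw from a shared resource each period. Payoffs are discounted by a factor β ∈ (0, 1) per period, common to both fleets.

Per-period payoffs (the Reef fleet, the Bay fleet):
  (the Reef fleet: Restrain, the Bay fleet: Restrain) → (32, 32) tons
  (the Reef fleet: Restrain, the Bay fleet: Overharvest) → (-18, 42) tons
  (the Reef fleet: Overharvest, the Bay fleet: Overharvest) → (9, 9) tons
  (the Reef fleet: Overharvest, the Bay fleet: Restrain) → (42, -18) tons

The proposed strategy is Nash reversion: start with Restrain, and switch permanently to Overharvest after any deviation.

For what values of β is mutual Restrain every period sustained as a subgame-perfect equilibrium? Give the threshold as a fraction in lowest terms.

10/33

32/(1−β) ≥ 42 + 9β/(1−β)
32 ≥ 42 − 33β
β ≥ 10/33.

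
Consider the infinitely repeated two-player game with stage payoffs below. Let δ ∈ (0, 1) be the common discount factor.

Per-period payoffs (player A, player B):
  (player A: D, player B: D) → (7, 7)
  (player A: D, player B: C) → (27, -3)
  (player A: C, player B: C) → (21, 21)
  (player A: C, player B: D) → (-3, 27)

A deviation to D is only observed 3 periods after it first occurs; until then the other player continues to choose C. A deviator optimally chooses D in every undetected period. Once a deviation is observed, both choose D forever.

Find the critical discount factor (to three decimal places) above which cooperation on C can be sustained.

0.669

A deviator earns 27 for 3 periods, then 7 forever; cooperating earns 21 forever. Multiplying the IC by (1−δ):
21 ≥ 27(1−δ^3) + 7δ^3, so 20·δ^3 ≥ 6 and δ^3 ≥ 3/10.
δ ≥ (3/10)^(1/3) ≈ 0.669.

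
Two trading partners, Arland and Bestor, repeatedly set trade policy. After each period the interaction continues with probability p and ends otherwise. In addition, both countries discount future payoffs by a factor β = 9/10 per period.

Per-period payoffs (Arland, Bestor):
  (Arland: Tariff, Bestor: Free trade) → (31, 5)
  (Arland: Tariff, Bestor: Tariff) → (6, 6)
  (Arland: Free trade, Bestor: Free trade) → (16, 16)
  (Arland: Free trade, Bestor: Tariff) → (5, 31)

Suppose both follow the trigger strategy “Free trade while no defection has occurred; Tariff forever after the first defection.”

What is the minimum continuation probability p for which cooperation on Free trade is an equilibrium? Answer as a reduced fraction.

With continuation probability p and discount β, the effective per-period discount factor is βp.
Grim-trigger IC: βp ≥ (31−16)/(31−6) = 3/5.
So p ≥ (3/5)/(9/10) = 2/3.

2/3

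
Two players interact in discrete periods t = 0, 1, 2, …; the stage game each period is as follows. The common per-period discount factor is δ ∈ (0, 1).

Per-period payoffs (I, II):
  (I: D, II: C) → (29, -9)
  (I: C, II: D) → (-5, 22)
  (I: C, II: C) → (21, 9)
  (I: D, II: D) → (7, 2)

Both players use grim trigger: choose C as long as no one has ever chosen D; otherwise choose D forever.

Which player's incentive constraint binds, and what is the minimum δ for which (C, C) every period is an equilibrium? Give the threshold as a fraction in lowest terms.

II; δ ≥ 13/20

For I: deviation gain 29−21 = 8, per-period punishment loss 21−7 = 14. IC gives δ ≥ 8/22 = 4/11.
For II: gain 13, loss 7 per period, so δ ≥ 13/20.
The tighter constraint is II's, so cooperation needs δ ≥ 13/20.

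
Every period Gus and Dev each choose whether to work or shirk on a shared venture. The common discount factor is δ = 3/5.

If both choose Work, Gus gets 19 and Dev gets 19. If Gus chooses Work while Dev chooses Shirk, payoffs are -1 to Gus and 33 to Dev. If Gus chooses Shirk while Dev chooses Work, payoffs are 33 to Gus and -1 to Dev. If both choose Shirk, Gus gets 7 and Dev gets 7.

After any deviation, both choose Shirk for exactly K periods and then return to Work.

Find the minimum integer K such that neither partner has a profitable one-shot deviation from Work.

IC: δ(1−δ^K)/(1−δ) ≥ (33−19)/(19−7) = 7/6.
With δ = 3/5: need 1 − δ^K ≥ 7/6·(1−3/5)/(3/5), i.e. δ^K ≤ 0.2222.
Since (3/5)^2 = 0.3600 and (3/5)^3 = 0.2160, the smallest such K is 3.

3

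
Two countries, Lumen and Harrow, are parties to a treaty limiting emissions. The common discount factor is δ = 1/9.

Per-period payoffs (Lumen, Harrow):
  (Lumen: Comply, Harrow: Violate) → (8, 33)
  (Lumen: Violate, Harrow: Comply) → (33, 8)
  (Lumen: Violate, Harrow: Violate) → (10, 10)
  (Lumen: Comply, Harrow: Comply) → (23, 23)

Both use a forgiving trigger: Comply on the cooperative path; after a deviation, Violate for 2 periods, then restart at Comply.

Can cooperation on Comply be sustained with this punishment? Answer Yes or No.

A one-shot deviation gives 33 now, then 10 for 2 periods, then back to 23.
Gain from deviating: (33−23) today; loss: (23−10) in each of the next 2 periods.
No-deviation condition: (23−10)(δ+…+δ^2) ≥ 33−23, i.e. δ+…+δ^2 ≥ 10/13.
At δ = 1/9: δ+…+δ^2 = 0.1235 < 0.7692.
So cooperation is not sustainable.

No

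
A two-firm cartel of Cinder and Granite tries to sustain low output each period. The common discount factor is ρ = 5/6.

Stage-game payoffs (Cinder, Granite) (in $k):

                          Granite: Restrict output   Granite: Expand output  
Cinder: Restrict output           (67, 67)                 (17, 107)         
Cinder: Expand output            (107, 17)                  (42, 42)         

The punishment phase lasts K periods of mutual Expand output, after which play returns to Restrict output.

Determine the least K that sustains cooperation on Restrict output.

3

No profitable deviation requires (67−42)(ρ+…+ρ^K) ≥ 107−67, i.e. ρ+…+ρ^K ≥ 8/5 ≈ 1.6000.
With ρ = 5/6, the partial sums are K=1: 0.8333, K=2: 1.5278, K=3: 2.1065.
K = 3 is the first length at which the sum reaches 1.6000.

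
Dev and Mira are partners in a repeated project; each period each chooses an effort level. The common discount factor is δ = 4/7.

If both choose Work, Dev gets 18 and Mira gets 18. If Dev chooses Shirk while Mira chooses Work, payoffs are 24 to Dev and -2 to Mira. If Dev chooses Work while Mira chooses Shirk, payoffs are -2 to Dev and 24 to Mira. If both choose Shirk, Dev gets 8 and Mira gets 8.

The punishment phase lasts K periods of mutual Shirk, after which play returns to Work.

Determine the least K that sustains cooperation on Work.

IC: δ(1−δ^K)/(1−δ) ≥ (24−18)/(18−8) = 3/5.
With δ = 4/7: need 1 − δ^K ≥ 3/5·(1−4/7)/(4/7), i.e. δ^K ≤ 0.5500.
Since (4/7)^1 = 0.5714 and (4/7)^2 = 0.3265, the smallest such K is 2.

2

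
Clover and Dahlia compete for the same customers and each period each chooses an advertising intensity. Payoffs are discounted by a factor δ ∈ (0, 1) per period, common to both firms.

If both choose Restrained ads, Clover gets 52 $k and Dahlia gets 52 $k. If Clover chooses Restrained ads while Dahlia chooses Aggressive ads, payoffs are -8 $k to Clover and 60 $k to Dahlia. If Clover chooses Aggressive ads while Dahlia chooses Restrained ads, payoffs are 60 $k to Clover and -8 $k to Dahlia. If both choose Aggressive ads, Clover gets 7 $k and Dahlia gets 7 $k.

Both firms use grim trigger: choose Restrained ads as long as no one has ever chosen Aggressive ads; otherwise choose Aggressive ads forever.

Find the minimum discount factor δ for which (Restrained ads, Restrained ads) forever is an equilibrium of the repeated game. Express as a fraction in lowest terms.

Under grim trigger the critical discount factor is (T−C)/(T−P) with T = 60, C = 52, P = 7.
δ* = (60−52)/(60−7) = 8/53.

8/53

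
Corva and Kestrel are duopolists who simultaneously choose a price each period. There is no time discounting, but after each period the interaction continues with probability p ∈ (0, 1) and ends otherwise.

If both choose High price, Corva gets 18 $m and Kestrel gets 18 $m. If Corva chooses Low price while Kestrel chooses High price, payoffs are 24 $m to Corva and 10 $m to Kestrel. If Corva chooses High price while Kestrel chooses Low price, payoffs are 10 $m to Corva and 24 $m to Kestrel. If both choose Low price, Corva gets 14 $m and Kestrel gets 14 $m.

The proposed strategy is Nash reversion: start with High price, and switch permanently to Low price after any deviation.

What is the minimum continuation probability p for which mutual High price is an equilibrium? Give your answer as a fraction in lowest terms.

Expected cooperation value is 18 + p·18 + p²·18 + … = 18/(1−p); deviation gives 24 + p·14/(1−p).
18 ≥ 24(1−p) + 14p ⇒ 10p ≥ 6 ⇒ p ≥ 6/10 = 3/5.

3/5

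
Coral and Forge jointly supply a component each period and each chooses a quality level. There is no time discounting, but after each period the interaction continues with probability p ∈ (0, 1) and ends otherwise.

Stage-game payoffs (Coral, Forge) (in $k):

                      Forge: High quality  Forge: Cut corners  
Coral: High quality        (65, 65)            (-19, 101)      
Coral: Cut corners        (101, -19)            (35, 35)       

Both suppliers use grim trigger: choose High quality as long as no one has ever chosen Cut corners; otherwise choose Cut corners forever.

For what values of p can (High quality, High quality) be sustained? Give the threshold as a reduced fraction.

6/11

With no time discounting, the continuation probability p plays the role of the discount factor.
Grim-trigger IC: 65/(1−p) ≥ 101 + 35p/(1−p) ⇒ p ≥ (101−65)/(101−35) = 6/11.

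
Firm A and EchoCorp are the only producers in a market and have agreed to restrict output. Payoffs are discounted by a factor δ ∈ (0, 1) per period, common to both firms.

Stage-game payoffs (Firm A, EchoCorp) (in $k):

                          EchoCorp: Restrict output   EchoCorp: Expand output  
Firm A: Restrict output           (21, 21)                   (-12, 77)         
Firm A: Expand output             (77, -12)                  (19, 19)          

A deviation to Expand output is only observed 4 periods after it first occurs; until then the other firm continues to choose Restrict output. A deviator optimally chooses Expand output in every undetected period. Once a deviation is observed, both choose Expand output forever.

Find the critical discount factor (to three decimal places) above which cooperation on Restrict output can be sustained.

A deviator earns 77 for 4 periods, then 19 forever; cooperating earns 21 forever. Multiplying the IC by (1−δ):
21 ≥ 77(1−δ^4) + 19δ^4, so 58·δ^4 ≥ 56 and δ^4 ≥ 28/29.
δ ≥ (28/29)^(1/4) ≈ 0.991.

0.991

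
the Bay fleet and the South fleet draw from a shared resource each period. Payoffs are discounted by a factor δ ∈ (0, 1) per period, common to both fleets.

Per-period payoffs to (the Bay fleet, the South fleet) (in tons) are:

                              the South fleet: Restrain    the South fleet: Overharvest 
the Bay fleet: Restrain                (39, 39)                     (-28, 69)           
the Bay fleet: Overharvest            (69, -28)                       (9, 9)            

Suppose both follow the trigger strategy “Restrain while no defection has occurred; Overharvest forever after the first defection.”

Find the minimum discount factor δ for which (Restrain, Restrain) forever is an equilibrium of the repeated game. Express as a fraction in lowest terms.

1/2

Under grim trigger the critical discount factor is (T−C)/(T−P) with T = 69, C = 39, P = 9.
δ* = (69−39)/(69−9) = 30/60 = 1/2.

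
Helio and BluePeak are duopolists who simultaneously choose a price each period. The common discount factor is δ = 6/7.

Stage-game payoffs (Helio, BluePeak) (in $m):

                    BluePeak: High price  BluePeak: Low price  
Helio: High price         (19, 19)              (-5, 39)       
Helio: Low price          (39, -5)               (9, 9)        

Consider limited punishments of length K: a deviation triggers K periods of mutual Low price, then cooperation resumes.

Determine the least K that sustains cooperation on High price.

Need Σ_{k=1}^{K} δ^k ≥ (39−19)/(19−9) = 2.0000 at δ = 6/7.
At K = 2 the sum is 1.5918 < 2.0000; at K = 3 it is 2.2216 ≥ 2.0000.
So the minimum punishment length is K = 3.

3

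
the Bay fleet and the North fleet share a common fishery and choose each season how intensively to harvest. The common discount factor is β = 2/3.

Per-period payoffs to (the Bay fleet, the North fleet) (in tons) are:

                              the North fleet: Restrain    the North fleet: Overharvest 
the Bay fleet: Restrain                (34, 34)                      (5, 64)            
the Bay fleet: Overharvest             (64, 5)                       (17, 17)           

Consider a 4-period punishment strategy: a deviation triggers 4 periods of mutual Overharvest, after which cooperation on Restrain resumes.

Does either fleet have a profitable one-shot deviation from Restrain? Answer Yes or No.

A one-shot deviation gives 64 now, then 17 for 4 periods, then back to 34.
Gain from deviating: (64−34) today; loss: (34−17) in each of the next 4 periods.
No-deviation condition: (34−17)(β+…+β^4) ≥ 64−34, i.e. β+…+β^4 ≥ 30/17.
At β = 2/3: β+…+β^4 = 1.6049 < 1.7647.
So cooperation is not sustainable.

Yes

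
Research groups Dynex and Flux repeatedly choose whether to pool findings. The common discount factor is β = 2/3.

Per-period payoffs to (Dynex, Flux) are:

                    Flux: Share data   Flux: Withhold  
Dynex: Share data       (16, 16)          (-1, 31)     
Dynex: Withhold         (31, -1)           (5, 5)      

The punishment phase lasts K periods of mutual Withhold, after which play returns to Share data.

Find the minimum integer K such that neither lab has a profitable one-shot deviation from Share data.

IC: β(1−β^K)/(1−β) ≥ (31−16)/(16−5) = 15/11.
With β = 2/3: need 1 − β^K ≥ 15/11·(1−2/3)/(2/3), i.e. β^K ≤ 0.3182.
Since (2/3)^2 = 0.4444 and (2/3)^3 = 0.2963, the smallest such K is 3.

3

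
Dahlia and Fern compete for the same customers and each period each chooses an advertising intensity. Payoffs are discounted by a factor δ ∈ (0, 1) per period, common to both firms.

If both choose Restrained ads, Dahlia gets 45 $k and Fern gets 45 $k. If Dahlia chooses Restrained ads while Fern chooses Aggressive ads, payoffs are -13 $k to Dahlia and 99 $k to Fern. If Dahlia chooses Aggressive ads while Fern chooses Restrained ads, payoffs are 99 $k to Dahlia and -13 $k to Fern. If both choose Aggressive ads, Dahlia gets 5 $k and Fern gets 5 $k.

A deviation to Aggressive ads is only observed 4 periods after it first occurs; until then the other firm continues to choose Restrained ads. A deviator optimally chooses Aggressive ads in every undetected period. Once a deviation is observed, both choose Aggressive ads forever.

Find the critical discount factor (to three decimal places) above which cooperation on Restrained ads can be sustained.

0.871

A deviator earns 99 for 4 periods, then 5 forever; cooperating earns 45 forever. Multiplying the IC by (1−δ):
45 ≥ 99(1−δ^4) + 5δ^4, so 94·δ^4 ≥ 54 and δ^4 ≥ 27/47.
δ ≥ (27/47)^(1/4) ≈ 0.871.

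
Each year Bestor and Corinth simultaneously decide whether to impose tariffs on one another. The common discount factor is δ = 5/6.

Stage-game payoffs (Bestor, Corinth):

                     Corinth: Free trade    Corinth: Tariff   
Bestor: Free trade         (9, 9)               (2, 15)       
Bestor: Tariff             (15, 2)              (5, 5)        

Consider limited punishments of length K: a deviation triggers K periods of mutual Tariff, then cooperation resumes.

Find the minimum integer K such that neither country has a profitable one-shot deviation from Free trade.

Need Σ_{k=1}^{K} δ^k ≥ (15−9)/(9−5) = 1.5000 at δ = 5/6.
At K = 1 the sum is 0.8333 < 1.5000; at K = 2 it is 1.5278 ≥ 1.5000.
So the minimum punishment length is K = 2.

2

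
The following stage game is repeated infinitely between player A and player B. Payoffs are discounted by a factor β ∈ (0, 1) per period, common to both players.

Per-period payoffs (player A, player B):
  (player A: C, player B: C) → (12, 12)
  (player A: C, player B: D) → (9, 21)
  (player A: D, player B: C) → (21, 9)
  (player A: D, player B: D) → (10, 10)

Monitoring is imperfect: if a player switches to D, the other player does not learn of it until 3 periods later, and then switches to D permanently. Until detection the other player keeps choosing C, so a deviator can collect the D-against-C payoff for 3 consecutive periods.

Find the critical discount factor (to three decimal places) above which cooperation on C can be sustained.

A deviator earns 21 for 3 periods, then 10 forever; cooperating earns 12 forever. Multiplying the IC by (1−β):
12 ≥ 21(1−β^3) + 10β^3, so 11·β^3 ≥ 9 and β^3 ≥ 9/11.
β ≥ (9/11)^(1/3) ≈ 0.935.

0.935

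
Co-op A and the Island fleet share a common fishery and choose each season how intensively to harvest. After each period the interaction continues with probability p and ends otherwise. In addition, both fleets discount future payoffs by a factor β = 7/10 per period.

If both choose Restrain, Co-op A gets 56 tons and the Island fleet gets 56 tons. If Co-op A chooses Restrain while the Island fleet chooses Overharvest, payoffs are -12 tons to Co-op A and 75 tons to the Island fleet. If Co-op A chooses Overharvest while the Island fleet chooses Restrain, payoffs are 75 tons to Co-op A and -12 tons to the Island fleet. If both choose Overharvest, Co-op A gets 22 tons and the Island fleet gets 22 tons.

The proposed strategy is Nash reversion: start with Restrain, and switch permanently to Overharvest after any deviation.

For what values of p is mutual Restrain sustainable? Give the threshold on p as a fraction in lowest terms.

With continuation probability p and discount β, the effective per-period discount factor is βp.
Grim-trigger IC: βp ≥ (75−56)/(75−22) = 19/53.
So p ≥ (19/53)/(7/10) = 190/371.

190/371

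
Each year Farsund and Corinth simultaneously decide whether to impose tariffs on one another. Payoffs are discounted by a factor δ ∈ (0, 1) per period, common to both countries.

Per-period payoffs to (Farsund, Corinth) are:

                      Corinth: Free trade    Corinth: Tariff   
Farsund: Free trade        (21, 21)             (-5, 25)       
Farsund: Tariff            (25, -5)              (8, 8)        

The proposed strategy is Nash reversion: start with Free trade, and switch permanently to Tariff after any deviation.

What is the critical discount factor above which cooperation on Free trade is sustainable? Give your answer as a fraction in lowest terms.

4/17

One-period gain from deviating is 25 − 21 = 4. The loss is 21 − 8 = 13 in every subsequent period, with present value 13·δ/(1−δ).
Deviation is unprofitable when 13·δ/(1−δ) ≥ 4, i.e. δ/(1−δ) ≥ 4/13.
Equivalently δ ≥ 4/(4+13) = 4/17.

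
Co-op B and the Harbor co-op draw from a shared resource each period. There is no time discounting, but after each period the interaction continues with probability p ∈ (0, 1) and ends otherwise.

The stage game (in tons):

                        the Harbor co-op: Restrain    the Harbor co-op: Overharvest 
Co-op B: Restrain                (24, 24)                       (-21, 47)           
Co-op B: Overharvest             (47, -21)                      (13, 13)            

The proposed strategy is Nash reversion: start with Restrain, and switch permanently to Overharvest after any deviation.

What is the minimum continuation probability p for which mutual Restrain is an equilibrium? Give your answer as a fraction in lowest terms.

23/34

Expected cooperation value is 24 + p·24 + p²·24 + … = 24/(1−p); deviation gives 47 + p·13/(1−p).
24 ≥ 47(1−p) + 13p ⇒ 34p ≥ 23 ⇒ p ≥ 23/34.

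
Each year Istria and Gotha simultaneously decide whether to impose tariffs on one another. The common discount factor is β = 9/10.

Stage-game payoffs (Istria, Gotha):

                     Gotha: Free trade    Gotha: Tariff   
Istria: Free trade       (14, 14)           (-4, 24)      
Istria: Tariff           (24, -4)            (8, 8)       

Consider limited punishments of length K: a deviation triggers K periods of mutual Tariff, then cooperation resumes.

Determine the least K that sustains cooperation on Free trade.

Need Σ_{k=1}^{K} β^k ≥ (24−14)/(14−8) = 1.6667 at β = 9/10.
At K = 1 the sum is 0.9000 < 1.6667; at K = 2 it is 1.7100 ≥ 1.6667.
So the minimum punishment length is K = 2.

2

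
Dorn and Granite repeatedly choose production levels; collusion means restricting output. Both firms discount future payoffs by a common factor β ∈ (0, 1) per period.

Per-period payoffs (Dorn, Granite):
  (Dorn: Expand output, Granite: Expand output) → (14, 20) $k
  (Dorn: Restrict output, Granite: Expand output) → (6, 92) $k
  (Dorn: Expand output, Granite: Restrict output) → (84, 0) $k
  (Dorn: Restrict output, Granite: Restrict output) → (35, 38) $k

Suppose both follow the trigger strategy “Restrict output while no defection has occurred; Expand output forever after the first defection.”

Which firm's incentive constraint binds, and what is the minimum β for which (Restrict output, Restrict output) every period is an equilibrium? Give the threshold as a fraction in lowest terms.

Granite; β ≥ 3/4

For Dorn: deviation gain 84−35 = 49, per-period punishment loss 35−14 = 21. IC gives β ≥ 49/70 = 7/10.
For Granite: gain 54, loss 18 per period, so β ≥ 54/72 = 3/4.
The tighter constraint is Granite's, so cooperation needs β ≥ 3/4.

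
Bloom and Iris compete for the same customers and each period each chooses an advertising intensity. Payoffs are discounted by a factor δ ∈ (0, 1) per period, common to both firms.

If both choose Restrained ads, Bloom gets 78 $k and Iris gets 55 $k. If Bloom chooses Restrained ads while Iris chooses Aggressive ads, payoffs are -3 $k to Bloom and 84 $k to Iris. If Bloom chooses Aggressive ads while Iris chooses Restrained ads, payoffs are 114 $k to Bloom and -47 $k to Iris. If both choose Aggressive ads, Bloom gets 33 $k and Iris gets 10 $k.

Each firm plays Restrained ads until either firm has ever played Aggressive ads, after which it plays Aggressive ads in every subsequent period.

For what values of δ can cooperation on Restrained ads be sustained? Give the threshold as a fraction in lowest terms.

Bloom's threshold: (114−78)/(114−33) = 4/9.
Iris's threshold: (84−55)/(84−10) = 29/74.
4/9 > 29/74, so Bloom binds and δ* = 4/9.

4/9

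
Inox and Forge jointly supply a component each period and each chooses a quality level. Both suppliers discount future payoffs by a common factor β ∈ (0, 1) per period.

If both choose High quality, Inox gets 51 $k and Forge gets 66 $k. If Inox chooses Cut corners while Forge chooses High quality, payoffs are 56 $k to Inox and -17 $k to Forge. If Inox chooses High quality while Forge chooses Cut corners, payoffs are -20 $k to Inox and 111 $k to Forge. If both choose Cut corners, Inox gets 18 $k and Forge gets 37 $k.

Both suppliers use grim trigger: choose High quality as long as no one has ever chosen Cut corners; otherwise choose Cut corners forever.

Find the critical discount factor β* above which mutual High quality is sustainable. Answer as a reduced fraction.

45/74

Inox: cooperation gives 51 each period; deviation gives 56 once then 18 forever.
  51/(1−β) ≥ 56 + 18β/(1−β) ⇒ β ≥ 5/38.
Forge: cooperation gives 66 each period; deviation gives 111 once then 37 forever.
  β ≥ 45/74.
Both must hold, so the binding constraint is Forge's: β ≥ 45/74.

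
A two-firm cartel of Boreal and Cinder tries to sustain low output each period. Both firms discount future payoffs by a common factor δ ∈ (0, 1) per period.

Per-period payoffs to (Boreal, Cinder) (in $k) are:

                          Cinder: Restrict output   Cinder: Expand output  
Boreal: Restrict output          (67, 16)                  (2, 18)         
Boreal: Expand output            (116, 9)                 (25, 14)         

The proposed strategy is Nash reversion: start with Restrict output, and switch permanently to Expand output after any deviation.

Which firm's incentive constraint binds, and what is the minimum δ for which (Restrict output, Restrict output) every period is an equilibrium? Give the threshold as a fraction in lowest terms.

Boreal; δ ≥ 7/13

Boreal's threshold: (116−67)/(116−25) = 7/13.
Cinder's threshold: (18−16)/(18−14) = 1/2.
7/13 > 1/2, so Boreal binds and δ* = 7/13.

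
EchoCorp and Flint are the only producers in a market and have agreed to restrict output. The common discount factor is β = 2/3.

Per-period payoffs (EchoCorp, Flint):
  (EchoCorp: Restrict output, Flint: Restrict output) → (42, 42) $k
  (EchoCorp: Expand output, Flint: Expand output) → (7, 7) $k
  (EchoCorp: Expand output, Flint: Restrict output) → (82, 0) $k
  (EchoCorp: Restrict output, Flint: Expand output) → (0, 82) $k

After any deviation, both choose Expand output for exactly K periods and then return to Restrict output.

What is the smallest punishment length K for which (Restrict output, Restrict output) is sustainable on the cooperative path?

IC: β(1−β^K)/(1−β) ≥ (82−42)/(42−7) = 8/7.
With β = 2/3: need 1 − β^K ≥ 8/7·(1−2/3)/(2/3), i.e. β^K ≤ 0.4286.
Since (2/3)^2 = 0.4444 and (2/3)^3 = 0.2963, the smallest such K is 3.

3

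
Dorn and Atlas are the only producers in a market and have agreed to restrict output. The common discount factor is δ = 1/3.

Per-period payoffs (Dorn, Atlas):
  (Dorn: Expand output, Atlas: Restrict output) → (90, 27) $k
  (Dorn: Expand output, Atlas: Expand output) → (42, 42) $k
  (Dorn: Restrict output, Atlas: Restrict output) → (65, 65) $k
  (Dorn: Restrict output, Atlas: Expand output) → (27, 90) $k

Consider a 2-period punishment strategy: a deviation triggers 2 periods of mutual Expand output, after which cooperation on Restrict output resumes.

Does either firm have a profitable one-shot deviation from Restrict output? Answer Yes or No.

Yes

IC: δ+…+δ^2 ≥ (90−65)/(65−42) = 25/23.
At δ = 1/3: partial sum = 0.4444 < 1.0870. Cooperation not sustainable.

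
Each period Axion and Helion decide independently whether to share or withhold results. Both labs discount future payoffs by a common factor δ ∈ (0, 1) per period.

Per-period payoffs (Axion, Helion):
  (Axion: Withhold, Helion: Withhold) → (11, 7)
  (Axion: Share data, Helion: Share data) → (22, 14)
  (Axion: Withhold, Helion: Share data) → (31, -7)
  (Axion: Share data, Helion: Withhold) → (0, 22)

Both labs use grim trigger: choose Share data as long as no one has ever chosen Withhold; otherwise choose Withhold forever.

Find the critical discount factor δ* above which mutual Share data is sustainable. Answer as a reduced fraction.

Axion's threshold: (31−22)/(31−11) = 9/20.
Helion's threshold: (22−14)/(22−7) = 8/15.
9/20 < 8/15, so Helion binds and δ* = 8/15.

8/15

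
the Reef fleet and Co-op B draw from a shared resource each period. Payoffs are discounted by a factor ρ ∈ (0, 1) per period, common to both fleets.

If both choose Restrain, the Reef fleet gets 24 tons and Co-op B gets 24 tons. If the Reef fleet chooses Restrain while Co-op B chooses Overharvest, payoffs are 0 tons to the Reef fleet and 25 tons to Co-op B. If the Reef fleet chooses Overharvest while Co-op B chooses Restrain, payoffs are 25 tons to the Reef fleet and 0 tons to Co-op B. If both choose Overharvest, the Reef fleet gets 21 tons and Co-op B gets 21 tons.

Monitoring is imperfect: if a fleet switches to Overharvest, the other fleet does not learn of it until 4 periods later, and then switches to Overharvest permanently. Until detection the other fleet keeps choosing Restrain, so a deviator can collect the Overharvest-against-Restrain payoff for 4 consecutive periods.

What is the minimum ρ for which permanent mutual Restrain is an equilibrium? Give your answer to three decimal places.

0.707

Deviating for the 4 undetected periods gains 25−24 = 1 per period over cooperation, then loses 24−21 = 3 per period forever once punishment starts.
Gain: 1(1 + ρ + … + ρ^3); loss: 3·ρ^4/(1−ρ).
No profitable deviation ⇔ 1(1−ρ^4) ≤ 3·ρ^4, i.e. ρ^4 ≥ 1/(1+3) = 1/4.
Hence ρ ≥ (1/4)^(1/4) ≈ 0.707.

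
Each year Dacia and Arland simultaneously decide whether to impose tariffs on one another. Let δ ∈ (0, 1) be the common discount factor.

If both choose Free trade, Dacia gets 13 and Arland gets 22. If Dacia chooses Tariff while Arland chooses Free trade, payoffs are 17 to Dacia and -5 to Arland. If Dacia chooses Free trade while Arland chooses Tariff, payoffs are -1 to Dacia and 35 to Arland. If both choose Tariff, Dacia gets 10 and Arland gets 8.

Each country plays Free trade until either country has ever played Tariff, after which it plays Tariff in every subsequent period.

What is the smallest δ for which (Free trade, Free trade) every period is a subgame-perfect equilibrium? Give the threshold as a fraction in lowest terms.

Dacia's threshold: (17−13)/(17−10) = 4/7.
Arland's threshold: (35−22)/(35−8) = 13/27.
4/7 > 13/27, so Dacia binds and δ* = 4/7.

4/7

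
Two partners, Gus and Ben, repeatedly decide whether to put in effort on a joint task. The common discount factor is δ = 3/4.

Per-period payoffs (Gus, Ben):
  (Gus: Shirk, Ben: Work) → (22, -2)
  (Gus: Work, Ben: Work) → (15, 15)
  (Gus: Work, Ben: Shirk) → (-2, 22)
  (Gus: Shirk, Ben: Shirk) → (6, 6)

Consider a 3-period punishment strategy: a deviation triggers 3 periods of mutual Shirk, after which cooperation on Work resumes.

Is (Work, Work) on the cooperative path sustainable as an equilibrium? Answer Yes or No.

Yes

A one-shot deviation gives 22 now, then 6 for 3 periods, then back to 15.
Gain from deviating: (22−15) today; loss: (15−6) in each of the next 3 periods.
No-deviation condition: (15−6)(δ+…+δ^3) ≥ 22−15, i.e. δ+…+δ^3 ≥ 7/9.
At δ = 3/4: δ+…+δ^3 = 1.7344 ≥ 0.7778.
So cooperation is sustainable.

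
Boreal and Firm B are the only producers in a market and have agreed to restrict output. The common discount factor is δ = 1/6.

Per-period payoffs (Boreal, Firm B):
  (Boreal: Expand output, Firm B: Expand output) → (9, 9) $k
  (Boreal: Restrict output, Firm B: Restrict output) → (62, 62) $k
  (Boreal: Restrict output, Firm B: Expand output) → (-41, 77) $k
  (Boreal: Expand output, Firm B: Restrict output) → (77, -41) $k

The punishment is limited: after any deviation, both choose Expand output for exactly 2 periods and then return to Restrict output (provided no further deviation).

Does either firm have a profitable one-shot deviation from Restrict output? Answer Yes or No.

Yes

IC: δ+…+δ^2 ≥ (77−62)/(62−9) = 15/53.
At δ = 1/6: partial sum = 0.1944 < 0.2830. Cooperation not sustainable.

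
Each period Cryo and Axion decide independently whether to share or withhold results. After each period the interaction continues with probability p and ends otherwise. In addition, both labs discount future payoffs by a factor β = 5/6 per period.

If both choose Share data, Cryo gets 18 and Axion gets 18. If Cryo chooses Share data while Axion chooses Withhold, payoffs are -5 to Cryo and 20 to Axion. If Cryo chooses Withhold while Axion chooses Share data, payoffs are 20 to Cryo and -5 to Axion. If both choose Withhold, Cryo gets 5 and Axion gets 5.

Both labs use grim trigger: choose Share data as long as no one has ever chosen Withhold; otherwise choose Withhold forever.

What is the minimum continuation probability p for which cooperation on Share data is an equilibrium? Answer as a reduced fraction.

4/25

With continuation probability p and discount β, the effective per-period discount factor is βp.
Grim-trigger IC: βp ≥ (20−18)/(20−5) = 2/15.
So p ≥ (2/15)/(5/6) = 4/25.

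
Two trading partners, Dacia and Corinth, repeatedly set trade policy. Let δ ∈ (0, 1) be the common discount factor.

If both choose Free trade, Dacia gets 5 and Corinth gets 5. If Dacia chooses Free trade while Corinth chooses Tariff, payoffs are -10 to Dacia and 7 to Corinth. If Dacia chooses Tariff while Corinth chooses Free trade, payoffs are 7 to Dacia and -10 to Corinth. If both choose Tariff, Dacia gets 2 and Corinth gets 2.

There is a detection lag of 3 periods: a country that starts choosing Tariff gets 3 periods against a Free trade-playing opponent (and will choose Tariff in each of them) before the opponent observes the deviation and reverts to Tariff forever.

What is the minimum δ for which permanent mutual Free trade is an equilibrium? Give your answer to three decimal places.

0.737

Deviating for the 3 undetected periods gains 7−5 = 2 per period over cooperation, then loses 5−2 = 3 per period forever once punishment starts.
Gain: 2(1 + δ + … + δ^2); loss: 3·δ^3/(1−δ).
No profitable deviation ⇔ 2(1−δ^3) ≤ 3·δ^3, i.e. δ^3 ≥ 2/(2+3) = 2/5.
Hence δ ≥ (2/5)^(1/3) ≈ 0.737.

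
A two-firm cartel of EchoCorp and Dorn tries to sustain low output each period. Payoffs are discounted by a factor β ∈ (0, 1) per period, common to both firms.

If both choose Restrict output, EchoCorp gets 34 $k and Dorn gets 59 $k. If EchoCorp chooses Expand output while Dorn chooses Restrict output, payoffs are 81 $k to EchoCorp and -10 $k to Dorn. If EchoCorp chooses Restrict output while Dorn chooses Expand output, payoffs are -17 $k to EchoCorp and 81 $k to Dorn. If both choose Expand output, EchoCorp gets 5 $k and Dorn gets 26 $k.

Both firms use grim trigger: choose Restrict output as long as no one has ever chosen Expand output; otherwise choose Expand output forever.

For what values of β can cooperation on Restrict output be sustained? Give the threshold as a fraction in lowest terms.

47/76

For EchoCorp: deviation gain 81−34 = 47, per-period punishment loss 34−5 = 29. IC gives β ≥ 47/76.
For Dorn: gain 22, loss 33 per period, so β ≥ 22/55 = 2/5.
The tighter constraint is EchoCorp's, so cooperation needs β ≥ 47/76.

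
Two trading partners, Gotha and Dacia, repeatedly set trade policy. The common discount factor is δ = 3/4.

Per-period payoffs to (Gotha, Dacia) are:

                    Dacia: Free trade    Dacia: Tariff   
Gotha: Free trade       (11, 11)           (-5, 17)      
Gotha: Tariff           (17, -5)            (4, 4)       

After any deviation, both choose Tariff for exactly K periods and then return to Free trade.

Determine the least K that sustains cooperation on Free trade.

Need Σ_{k=1}^{K} δ^k ≥ (17−11)/(11−4) = 0.8571 at δ = 3/4.
At K = 1 the sum is 0.7500 < 0.8571; at K = 2 it is 1.3125 ≥ 0.8571.
So the minimum punishment length is K = 2.

2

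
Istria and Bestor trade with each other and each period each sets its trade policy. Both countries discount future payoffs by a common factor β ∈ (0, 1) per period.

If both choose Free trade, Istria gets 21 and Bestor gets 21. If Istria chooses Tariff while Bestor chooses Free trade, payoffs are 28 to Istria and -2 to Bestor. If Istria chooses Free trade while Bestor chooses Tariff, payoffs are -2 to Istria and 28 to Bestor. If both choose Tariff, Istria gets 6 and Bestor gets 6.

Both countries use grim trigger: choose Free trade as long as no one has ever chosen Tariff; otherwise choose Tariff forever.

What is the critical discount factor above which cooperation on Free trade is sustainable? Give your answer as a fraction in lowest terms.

7/22

21/(1−β) ≥ 28 + 6β/(1−β)
21 ≥ 28 − 22β
β ≥ 7/22.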